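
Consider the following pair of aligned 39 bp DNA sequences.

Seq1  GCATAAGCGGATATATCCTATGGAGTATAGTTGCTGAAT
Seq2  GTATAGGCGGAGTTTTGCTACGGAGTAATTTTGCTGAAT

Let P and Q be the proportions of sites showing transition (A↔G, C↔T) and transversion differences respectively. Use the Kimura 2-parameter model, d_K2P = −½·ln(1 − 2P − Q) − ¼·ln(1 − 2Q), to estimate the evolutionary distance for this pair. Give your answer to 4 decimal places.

0.3139

The sequences differ at positions 2 (C/T, transition), 6 (A/G, transition), 12 (T/G, transversion), 13 (A/T, transversion), 15 (A/T, transversion), 17 (C/G, transversion), 21 (T/C, transition), 28 (T/A, transversion), 29 (A/T, transversion), 30 (G/T, transversion).
Of the 10 differences, 3 transitions and 7 transversions over 39 sites: P = 3/39 = 0.076923, Q = 7/39 = 0.179487.
d = −0.5·ln(0.666667) − 0.25·ln(0.641026) = −0.5·(-0.405465) − 0.25·(-0.444685) = 0.3139.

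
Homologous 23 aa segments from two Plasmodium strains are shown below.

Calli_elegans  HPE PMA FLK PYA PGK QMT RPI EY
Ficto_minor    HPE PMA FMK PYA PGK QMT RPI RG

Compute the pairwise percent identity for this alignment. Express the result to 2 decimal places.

The sequences differ at positions 8 (L/M), 22 (E/R), 23 (Y/G).
20 of the 23 sites match, so the percent identity is 20/23 × 100 = 86.96%.

86.96%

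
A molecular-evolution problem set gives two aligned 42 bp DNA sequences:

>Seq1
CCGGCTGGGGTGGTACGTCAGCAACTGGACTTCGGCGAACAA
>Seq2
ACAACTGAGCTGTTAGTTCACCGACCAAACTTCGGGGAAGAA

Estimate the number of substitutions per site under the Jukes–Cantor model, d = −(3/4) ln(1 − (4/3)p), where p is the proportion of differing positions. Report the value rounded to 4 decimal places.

The sequences differ at positions 1 (C/A), 3 (G/A), 4 (G/A), 8 (G/A), 10 (G/C), 13 (G/T), 16 (C/G), 17 (G/T), 21 (G/C), 23 (A/G), 26 (T/C), 27 (G/A), 28 (G/A), 36 (C/G), 40 (C/G).
p = 15/42 = 0.357143.
d = −0.75 · ln(1 − (4/3)·0.357143) = −0.75 · ln(0.523809) = −0.75 · (-0.646628) = 0.4850.

0.4850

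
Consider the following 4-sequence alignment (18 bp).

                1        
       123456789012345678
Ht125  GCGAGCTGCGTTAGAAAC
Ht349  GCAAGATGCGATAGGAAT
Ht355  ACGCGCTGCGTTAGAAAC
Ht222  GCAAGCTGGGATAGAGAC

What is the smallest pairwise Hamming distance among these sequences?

Pairwise Hamming distances:
  Ht125 vs Ht349: 5
  Ht125 vs Ht355: 2
  Ht125 vs Ht222: 4
  Ht349 vs Ht355: 7
  Ht349 vs Ht222: 5
  Ht355 vs Ht222: 6
The smallest is 2, between Ht125 and Ht355.

2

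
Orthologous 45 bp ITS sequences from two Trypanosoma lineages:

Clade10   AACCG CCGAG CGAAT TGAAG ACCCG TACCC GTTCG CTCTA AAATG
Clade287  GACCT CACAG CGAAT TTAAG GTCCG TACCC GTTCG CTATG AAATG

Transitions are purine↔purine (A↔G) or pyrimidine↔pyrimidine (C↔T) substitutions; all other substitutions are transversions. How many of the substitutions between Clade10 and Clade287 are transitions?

Differing sites — 1:A/G (Ti); 5:G/T (Tv); 7:C/A (Tv); 8:G/C (Tv); 17:G/T (Tv); 21:A/G (Ti); 22:C/T (Ti); 38:C/A (Tv); 40:A/G (Ti).
Of the 9 differences, 4 transitions and 5 transversions, so the answer is 4.

4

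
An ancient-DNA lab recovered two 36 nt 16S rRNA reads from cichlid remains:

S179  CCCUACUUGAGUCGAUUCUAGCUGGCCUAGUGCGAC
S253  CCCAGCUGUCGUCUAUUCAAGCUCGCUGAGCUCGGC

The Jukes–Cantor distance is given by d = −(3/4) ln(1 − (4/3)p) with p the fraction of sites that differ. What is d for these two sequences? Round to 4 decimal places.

0.4926

The sequences differ at positions 4 (U/A), 5 (A/G), 8 (U/G), 9 (G/U), 10 (A/C), 14 (G/U), 19 (U/A), 24 (G/C), 27 (C/U), 28 (U/G), 31 (U/C), 32 (G/U), 35 (A/G).
p = 13/36 = 0.361111.
d = −0.75 · ln(1 − (4/3)·0.361111) = −0.75 · ln(0.518519) = −0.75 · (-0.656779) = 0.4926.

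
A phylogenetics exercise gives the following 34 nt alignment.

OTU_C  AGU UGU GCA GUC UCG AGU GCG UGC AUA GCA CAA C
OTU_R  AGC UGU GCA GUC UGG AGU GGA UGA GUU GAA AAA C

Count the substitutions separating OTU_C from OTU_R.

9

Mismatches occur at site 3 (U/C), site 14 (C/G), site 20 (C/G), site 21 (G/A), site 24 (C/A), site 25 (A/G), site 27 (A/U), site 29 (C/A), site 31 (C/A).
That gives 9 mismatches out of 34 aligned sites, so the Hamming distance is 9.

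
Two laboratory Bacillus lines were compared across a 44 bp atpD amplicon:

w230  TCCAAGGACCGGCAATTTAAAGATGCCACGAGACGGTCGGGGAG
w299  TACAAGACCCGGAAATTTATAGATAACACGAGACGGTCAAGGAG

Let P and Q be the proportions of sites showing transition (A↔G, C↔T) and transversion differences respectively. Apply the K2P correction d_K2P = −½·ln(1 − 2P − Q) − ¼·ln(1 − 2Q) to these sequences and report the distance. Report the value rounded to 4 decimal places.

The sequences differ at positions 2 (C/A, transversion), 7 (G/A, transition), 8 (A/C, transversion), 13 (C/A, transversion), 20 (A/T, transversion), 25 (G/A, transition), 26 (C/A, transversion), 39 (G/A, transition), 40 (G/A, transition).
Of the 9 differences, 4 transitions and 5 transversions over 44 sites: P = 4/44 = 0.090909, Q = 5/44 = 0.113636.
d = −0.5·ln(0.704546) − 0.25·ln(0.772728) = −0.5·(-0.350202) − 0.25·(-0.257828) = 0.2396.

0.2396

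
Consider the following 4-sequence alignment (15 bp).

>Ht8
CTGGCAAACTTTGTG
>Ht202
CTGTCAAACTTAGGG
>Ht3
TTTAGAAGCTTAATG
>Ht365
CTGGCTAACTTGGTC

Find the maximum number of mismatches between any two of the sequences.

9

Pairwise Hamming distances:
  Ht8 vs Ht202: 3
  Ht8 vs Ht3: 7
  Ht8 vs Ht365: 3
  Ht202 vs Ht3: 7
  Ht202 vs Ht365: 5
  Ht3 vs Ht365: 9
The largest is 9, between Ht3 and Ht365.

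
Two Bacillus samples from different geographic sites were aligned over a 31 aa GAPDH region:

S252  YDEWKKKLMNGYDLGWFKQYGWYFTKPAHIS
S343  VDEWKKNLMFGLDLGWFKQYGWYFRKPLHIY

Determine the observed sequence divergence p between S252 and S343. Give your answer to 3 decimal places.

Mismatches occur at site 1 (Y→V), site 7 (K→N), site 10 (N→F), site 12 (Y→L), site 25 (T→R), site 28 (A→L), site 31 (S→Y).
There are 7 differences over 31 sites, so p = 7/31 = 0.226.

0.226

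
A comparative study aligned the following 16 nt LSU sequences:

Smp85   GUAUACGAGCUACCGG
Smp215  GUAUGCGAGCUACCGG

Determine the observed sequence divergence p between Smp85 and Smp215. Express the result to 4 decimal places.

A single mismatch occurs at site 5 (A/G).
There are 1 differences over 16 sites, so p = 1/16 = 0.0625.

0.0625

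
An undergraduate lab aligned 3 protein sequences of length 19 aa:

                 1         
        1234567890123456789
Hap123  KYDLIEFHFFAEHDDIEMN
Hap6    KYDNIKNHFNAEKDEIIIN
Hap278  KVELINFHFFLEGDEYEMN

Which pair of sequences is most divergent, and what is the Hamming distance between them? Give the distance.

Pairwise Hamming distances:
  Hap123 vs Hap6: 8
  Hap123 vs Hap278: 7
  Hap6 vs Hap278: 11
The largest is 11, between Hap6 and Hap278.

11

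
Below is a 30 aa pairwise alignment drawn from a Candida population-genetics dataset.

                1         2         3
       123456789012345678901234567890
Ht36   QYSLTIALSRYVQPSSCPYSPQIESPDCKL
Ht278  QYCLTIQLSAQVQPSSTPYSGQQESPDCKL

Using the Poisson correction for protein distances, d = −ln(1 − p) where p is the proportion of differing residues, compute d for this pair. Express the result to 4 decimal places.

0.2657

Mismatches occur at site 3 (S/C), site 7 (A/Q), site 10 (R/A), site 11 (Y/Q), site 17 (C/T), site 21 (P/G), site 23 (I/Q).
p = 7/30 = 0.233333.
d = −ln(1 − 0.233333) = −ln(0.766667) = 0.2657.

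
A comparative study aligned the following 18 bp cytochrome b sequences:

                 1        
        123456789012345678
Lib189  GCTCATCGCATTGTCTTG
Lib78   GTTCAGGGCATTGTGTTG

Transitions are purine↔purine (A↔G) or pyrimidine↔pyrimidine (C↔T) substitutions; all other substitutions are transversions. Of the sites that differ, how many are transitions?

1

Mismatches occur at site 2 (C/T, transition), site 6 (T/G, transversion), site 7 (C/G, transversion), site 15 (C/G, transversion).
Of the 4 differences, 1 transition and 3 transversions, so the answer is 1.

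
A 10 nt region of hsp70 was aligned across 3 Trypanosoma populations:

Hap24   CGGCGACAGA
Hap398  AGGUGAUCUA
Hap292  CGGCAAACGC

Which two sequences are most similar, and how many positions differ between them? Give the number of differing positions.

4

Pairwise Hamming distances:
  Hap24 vs Hap398: 5
  Hap24 vs Hap292: 4
  Hap398 vs Hap292: 6
The smallest is 4, between Hap24 and Hap292.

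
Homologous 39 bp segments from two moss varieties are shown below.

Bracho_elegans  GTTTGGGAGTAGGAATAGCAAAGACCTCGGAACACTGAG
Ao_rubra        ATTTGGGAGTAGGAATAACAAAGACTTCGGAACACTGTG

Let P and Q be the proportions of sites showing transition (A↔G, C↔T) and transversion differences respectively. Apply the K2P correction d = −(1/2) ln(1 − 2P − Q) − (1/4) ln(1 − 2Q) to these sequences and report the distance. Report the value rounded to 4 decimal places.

Mismatches occur at site 1 (G/A, transition), site 18 (G/A, transition), site 26 (C/T, transition), site 38 (A/T, transversion).
Of the 4 differences, 3 transitions and 1 transversion over 39 sites: P = 3/39 = 0.076923, Q = 1/39 = 0.025641.
d = −0.5·ln(0.820513) − 0.25·ln(0.948718) = −0.5·(-0.197826) − 0.25·(-0.052644) = 0.1121.

0.1121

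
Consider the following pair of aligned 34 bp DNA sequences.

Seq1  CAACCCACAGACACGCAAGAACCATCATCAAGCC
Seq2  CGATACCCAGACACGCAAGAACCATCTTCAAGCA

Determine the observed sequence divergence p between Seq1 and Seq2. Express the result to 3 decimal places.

0.176

Differing sites — 2:A/G; 4:C/T; 5:C/A; 7:A/C; 27:A/T; 34:C/A.
There are 6 differences over 34 sites, so p = 6/34 = 0.176.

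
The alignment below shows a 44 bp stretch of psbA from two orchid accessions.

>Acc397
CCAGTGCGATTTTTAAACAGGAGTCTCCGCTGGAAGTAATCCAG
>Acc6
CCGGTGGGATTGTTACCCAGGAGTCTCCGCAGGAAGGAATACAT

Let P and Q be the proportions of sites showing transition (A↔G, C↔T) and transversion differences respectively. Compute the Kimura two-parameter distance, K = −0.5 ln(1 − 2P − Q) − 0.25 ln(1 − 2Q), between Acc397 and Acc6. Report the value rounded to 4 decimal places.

Differing sites — 3:A/G (Ti); 7:C/G (Tv); 12:T/G (Tv); 16:A/C (Tv); 17:A/C (Tv); 31:T/A (Tv); 37:T/G (Tv); 41:C/A (Tv); 44:G/T (Tv).
Of the 9 differences, 1 transition and 8 transversions over 44 sites: P = 1/44 = 0.022727, Q = 8/44 = 0.181818.
d = −0.5·ln(0.772728) − 0.25·ln(0.636364) = −0.5·(-0.257828) − 0.25·(-0.451985) = 0.2419.

0.2419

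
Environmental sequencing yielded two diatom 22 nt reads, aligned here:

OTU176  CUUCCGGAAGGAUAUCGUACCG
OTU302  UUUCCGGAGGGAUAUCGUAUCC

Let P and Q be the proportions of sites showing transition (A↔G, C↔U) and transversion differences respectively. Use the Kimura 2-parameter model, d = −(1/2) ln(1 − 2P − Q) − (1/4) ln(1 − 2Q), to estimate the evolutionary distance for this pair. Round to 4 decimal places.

Mismatches occur at site 1 (C↔U, transition), site 9 (A↔G, transition), site 20 (C↔U, transition), site 22 (G↔C, transversion).
Of the 4 differences, 3 transitions and 1 transversion over 22 sites: P = 3/22 = 0.136364, Q = 1/22 = 0.045455.
d = −0.5·ln(0.681817) − 0.25·ln(0.909090) = −0.5·(-0.382994) − 0.25·(-0.095311) = 0.2153.

0.2153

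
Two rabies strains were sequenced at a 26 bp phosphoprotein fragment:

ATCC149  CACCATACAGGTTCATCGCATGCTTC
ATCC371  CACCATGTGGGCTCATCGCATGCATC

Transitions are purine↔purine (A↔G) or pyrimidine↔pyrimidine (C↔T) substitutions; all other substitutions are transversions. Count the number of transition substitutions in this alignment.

Differing sites — 7:A/G (Ti); 8:C/T (Ti); 9:A/G (Ti); 12:T/C (Ti); 24:T/A (Tv).
Of the 5 differences, 4 transitions and 1 transversion, so the answer is 4.

4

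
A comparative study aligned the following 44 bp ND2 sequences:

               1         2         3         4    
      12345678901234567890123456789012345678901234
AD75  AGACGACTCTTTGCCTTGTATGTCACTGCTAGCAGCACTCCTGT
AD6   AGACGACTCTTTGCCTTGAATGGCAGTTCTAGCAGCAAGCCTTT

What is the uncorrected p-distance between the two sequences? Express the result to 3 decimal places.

Differing sites — 19:T/A; 23:T/G; 26:C/G; 28:G/T; 38:C/A; 39:T/G; 43:G/T.
There are 7 differences over 44 sites, so p = 7/44 = 0.159.

0.159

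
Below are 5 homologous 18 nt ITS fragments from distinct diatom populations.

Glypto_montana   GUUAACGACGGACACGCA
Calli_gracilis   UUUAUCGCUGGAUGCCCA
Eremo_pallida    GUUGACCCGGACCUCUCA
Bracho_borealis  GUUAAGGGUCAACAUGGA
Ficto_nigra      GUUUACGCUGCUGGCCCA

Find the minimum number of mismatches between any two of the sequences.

6

Pairwise Hamming distances:
  Glypto_montana vs Calli_gracilis: 7
  Glypto_montana vs Eremo_pallida: 8
  Glypto_montana vs Bracho_borealis: 7
  Glypto_montana vs Ficto_nigra: 8
  Calli_gracilis vs Eremo_pallida: 10
  Calli_gracilis vs Bracho_borealis: 11
  Calli_gracilis vs Ficto_nigra: 6
  Eremo_pallida vs Bracho_borealis: 11
  Eremo_pallida vs Ficto_nigra: 8
  Bracho_borealis vs Ficto_nigra: 11
The smallest is 6, between Calli_gracilis and Ficto_nigra.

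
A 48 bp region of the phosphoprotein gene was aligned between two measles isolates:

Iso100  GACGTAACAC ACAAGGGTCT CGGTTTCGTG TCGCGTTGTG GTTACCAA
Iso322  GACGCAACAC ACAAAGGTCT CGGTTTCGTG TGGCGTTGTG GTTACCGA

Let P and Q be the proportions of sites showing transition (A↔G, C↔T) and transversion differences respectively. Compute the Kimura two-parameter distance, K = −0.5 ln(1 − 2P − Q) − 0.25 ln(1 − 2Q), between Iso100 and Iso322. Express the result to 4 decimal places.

0.0895

Differing sites — 5:T/C (Ti); 15:G/A (Ti); 32:C/G (Tv); 47:A/G (Ti).
Of the 4 differences, 3 transitions and 1 transversion over 48 sites: P = 3/48 = 0.062500, Q = 1/48 = 0.020833.
d = −0.5·ln(0.854167) − 0.25·ln(0.958334) = −0.5·(-0.157629) − 0.25·(-0.042559) = 0.0895.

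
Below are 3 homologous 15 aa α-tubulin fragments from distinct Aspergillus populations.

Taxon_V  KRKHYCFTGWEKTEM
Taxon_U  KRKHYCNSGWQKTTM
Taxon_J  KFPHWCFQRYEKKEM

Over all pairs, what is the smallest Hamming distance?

Pairwise Hamming distances:
  Taxon_V vs Taxon_U: 4
  Taxon_V vs Taxon_J: 7
  Taxon_U vs Taxon_J: 10
The smallest is 4, between Taxon_V and Taxon_U.

4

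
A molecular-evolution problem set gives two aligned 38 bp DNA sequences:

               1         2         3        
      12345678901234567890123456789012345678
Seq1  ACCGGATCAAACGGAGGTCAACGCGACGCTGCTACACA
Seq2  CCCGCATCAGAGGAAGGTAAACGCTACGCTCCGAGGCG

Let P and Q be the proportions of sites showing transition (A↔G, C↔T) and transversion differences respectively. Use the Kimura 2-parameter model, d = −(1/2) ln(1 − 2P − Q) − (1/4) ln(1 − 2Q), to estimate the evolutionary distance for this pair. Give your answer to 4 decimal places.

0.4099

Differing sites — 1:A/C (Tv); 5:G/C (Tv); 10:A/G (Ti); 12:C/G (Tv); 14:G/A (Ti); 19:C/A (Tv); 25:G/T (Tv); 31:G/C (Tv); 33:T/G (Tv); 35:C/G (Tv); 36:A/G (Ti); 38:A/G (Ti).
Of the 12 differences, 4 transitions and 8 transversions over 38 sites: P = 4/38 = 0.105263, Q = 8/38 = 0.210526.
d = −0.5·ln(0.578948) − 0.25·ln(0.578948) = −0.5·(-0.546543) − 0.25·(-0.546543) = 0.4099.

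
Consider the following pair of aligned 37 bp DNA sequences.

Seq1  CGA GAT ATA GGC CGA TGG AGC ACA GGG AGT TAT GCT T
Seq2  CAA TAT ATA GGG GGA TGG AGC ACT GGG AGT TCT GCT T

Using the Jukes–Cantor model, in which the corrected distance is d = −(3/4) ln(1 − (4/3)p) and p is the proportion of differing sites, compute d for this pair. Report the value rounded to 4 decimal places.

0.1827

Differing sites — 2:G/A; 4:G/T; 12:C/G; 13:C/G; 24:A/T; 32:A/C.
p = 6/37 = 0.162162.
d = −0.75 · ln(1 − (4/3)·0.162162) = −0.75 · ln(0.783784) = −0.75 · (-0.243622) = 0.1827.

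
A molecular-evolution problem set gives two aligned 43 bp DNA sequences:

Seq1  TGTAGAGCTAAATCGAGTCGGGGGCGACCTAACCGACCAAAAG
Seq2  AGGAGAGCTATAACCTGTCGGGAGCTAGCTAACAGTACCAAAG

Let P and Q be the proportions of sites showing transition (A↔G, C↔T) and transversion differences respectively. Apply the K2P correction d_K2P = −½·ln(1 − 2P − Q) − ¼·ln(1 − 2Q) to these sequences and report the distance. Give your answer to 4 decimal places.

0.4011

Differing sites — 1:T/A (Tv); 3:T/G (Tv); 11:A/T (Tv); 13:T/A (Tv); 15:G/C (Tv); 16:A/T (Tv); 23:G/A (Ti); 26:G/T (Tv); 28:C/G (Tv); 34:C/A (Tv); 36:A/T (Tv); 37:C/A (Tv); 39:A/C (Tv).
Of the 13 differences, 1 transition and 12 transversions over 43 sites: P = 1/43 = 0.023256, Q = 12/43 = 0.279070.
d = −0.5·ln(0.674418) − 0.25·ln(0.441860) = −0.5·(-0.393905) − 0.25·(-0.816762) = 0.4011.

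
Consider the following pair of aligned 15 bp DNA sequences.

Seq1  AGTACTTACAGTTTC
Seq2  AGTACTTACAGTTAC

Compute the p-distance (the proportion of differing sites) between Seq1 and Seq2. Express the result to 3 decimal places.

0.067

The sequences differ at position 14 (T/A).
There are 1 differences over 15 sites, so p = 1/15 = 0.067.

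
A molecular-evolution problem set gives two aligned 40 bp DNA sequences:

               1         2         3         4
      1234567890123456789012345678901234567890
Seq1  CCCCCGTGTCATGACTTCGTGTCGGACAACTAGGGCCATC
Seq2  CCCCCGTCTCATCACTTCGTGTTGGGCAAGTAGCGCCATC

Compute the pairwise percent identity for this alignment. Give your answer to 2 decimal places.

Mismatches occur at site 8 (G/C), site 13 (G/C), site 23 (C/T), site 26 (A/G), site 30 (C/G), site 34 (G/C).
34 of the 40 sites match, so the percent identity is 34/40 × 100 = 85.00%.

85.00%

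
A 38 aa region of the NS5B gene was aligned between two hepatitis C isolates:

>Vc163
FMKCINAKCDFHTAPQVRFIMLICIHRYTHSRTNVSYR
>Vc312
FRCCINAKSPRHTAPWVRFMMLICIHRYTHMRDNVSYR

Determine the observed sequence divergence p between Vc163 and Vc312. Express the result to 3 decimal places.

0.237

Mismatches occur at site 2 (M/R), site 3 (K/C), site 9 (C/S), site 10 (D/P), site 11 (F/R), site 16 (Q/W), site 20 (I/M), site 31 (S/M), site 33 (T/D).
There are 9 differences over 38 sites, so p = 9/38 = 0.237.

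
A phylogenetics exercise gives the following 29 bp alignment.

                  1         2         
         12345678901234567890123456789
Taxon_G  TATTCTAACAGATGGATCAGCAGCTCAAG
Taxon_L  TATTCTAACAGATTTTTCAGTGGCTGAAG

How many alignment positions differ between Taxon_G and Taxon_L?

Differing sites — 14:G/T; 15:G/T; 16:A/T; 21:C/T; 22:A/G; 26:C/G.
That gives 6 mismatches out of 29 aligned sites, so the Hamming distance is 6.

6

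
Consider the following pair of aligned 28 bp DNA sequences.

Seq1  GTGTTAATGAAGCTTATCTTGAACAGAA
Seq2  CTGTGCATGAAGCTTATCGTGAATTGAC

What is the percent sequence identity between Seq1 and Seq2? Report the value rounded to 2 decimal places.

75.00%

Mismatches occur at site 1 (G/C), site 5 (T/G), site 6 (A/C), site 19 (T/G), site 24 (C/T), site 25 (A/T), site 28 (A/C).
21 of the 28 sites match, so the percent identity is 21/28 × 100 = 75.00%.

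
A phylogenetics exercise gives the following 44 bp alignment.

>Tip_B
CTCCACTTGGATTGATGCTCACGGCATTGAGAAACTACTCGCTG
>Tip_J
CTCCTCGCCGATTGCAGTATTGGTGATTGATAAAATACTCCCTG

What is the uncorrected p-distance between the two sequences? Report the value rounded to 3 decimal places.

0.364

The sequences differ at positions 5 (A/T), 7 (T/G), 8 (T/C), 9 (G/C), 15 (A/C), 16 (T/A), 18 (C/T), 19 (T/A), 20 (C/T), 21 (A/T), 22 (C/G), 24 (G/T), 25 (C/G), 31 (G/T), 35 (C/A), 41 (G/C).
There are 16 differences over 44 sites, so p = 16/44 = 0.364.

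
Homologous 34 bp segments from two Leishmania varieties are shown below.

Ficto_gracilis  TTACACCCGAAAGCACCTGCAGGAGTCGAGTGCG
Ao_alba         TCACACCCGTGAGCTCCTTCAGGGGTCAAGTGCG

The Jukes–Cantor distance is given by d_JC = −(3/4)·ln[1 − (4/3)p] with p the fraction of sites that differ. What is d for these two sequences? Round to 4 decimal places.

0.2407

The sequences differ at positions 2 (T/C), 10 (A/T), 11 (A/G), 15 (A/T), 19 (G/T), 24 (A/G), 28 (G/A).
p = 7/34 = 0.205882.
d = −0.75 · ln(1 − (4/3)·0.205882) = −0.75 · ln(0.725491) = −0.75 · (-0.320907) = 0.2407.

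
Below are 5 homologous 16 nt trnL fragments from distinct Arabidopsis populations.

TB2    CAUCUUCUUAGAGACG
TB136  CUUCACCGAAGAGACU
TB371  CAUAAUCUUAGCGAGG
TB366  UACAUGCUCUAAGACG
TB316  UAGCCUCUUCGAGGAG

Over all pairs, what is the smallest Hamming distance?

4

Pairwise Hamming distances:
  TB2 vs TB136: 6
  TB2 vs TB371: 4
  TB2 vs TB366: 7
  TB2 vs TB316: 6
  TB136 vs TB371: 8
  TB136 vs TB366: 11
  TB136 vs TB316: 11
  TB371 vs TB366: 9
  TB371 vs TB316: 8
  TB366 vs TB316: 9
The smallest is 4, between TB2 and TB371.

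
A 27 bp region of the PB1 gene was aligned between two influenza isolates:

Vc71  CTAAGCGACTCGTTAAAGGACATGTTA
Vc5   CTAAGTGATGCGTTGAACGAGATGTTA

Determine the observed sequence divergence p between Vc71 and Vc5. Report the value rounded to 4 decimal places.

Differing sites — 6:C/T; 9:C/T; 10:T/G; 15:A/G; 18:G/C; 21:C/G.
There are 6 differences over 27 sites, so p = 6/27 = 0.2222.

0.2222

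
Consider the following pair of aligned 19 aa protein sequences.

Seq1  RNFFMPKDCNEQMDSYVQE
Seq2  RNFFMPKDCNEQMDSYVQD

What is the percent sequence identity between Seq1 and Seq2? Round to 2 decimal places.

The sequences differ at position 19 (E/D).
18 of the 19 sites match, so the percent identity is 18/19 × 100 = 94.74%.

94.74%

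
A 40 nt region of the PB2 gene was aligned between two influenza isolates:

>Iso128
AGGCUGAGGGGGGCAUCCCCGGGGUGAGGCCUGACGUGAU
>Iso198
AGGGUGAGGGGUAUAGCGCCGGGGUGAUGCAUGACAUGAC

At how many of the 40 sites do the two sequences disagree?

10

Mismatches occur at site 4 (C↔G), site 12 (G↔U), site 13 (G↔A), site 14 (C↔U), site 16 (U↔G), site 18 (C↔G), site 28 (G↔U), site 31 (C↔A), site 36 (G↔A), site 40 (U↔C).
That gives 10 mismatches out of 40 aligned sites, so the Hamming distance is 10.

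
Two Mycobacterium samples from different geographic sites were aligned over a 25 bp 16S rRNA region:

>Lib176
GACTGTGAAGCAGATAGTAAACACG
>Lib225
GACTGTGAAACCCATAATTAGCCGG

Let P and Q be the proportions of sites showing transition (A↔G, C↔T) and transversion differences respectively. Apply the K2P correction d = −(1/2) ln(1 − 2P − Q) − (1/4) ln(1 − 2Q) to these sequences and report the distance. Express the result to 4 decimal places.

0.4176

Mismatches occur at site 10 (G→A, transition), site 12 (A→C, transversion), site 13 (G→C, transversion), site 17 (G→A, transition), site 19 (A→T, transversion), site 21 (A→G, transition), site 23 (A→C, transversion), site 24 (C→G, transversion).
Of the 8 differences, 3 transitions and 5 transversions over 25 sites: P = 3/25 = 0.120000, Q = 5/25 = 0.200000.
d = −0.5·ln(0.560000) − 0.25·ln(0.600000) = −0.5·(-0.579818) − 0.25·(-0.510826) = 0.4176.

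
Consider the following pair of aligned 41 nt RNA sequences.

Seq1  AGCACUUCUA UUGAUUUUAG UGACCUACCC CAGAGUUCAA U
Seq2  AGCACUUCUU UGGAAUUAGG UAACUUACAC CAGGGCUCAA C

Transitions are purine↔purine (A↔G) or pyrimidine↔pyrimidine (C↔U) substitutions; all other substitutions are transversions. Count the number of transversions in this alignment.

Mismatches occur at site 10 (A/U, transversion), site 12 (U/G, transversion), site 15 (U/A, transversion), site 18 (U/A, transversion), site 19 (A/G, transition), site 22 (G/A, transition), site 25 (C/U, transition), site 29 (C/A, transversion), site 34 (A/G, transition), site 36 (U/C, transition), site 41 (U/C, transition).
Of the 11 differences, 6 transitions and 5 transversions, so the answer is 5.

5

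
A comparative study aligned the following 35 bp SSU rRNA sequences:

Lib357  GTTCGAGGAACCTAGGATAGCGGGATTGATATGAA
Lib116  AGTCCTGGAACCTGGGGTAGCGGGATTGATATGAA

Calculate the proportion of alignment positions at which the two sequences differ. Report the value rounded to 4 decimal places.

The sequences differ at positions 1 (G/A), 2 (T/G), 5 (G/C), 6 (A/T), 14 (A/G), 17 (A/G).
There are 6 differences over 35 sites, so p = 6/35 = 0.1714.

0.1714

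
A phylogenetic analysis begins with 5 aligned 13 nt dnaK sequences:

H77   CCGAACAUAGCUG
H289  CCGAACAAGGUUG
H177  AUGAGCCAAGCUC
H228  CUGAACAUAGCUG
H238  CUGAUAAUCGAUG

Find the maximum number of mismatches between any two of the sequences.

Pairwise Hamming distances:
  H77 vs H289: 3
  H77 vs H177: 6
  H77 vs H228: 1
  H77 vs H238: 5
  H289 vs H177: 7
  H289 vs H228: 4
  H289 vs H238: 6
  H177 vs H228: 5
  H177 vs H238: 8
  H228 vs H238: 4
The largest is 8, between H177 and H238.

8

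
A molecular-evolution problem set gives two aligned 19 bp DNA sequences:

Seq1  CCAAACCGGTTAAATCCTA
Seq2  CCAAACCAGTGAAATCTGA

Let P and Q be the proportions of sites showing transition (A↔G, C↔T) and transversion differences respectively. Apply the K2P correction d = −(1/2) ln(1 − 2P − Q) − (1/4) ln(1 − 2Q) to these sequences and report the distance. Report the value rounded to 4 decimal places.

Mismatches occur at site 8 (G/A, transition), site 11 (T/G, transversion), site 17 (C/T, transition), site 18 (T/G, transversion).
Of the 4 differences, 2 transitions and 2 transversions over 19 sites: P = 2/19 = 0.105263, Q = 2/19 = 0.105263.
d = −0.5·ln(0.684211) − 0.25·ln(0.789474) = −0.5·(-0.379489) − 0.25·(-0.236388) = 0.2488.

0.2488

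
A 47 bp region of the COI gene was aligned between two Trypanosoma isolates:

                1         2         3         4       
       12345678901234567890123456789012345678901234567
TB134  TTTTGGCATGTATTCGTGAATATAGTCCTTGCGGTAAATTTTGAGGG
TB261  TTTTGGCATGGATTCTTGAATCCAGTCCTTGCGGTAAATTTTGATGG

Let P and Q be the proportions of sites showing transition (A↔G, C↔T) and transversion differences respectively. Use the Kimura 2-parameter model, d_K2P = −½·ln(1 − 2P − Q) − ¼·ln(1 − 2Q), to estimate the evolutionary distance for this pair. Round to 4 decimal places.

The sequences differ at positions 11 (T/G, transversion), 16 (G/T, transversion), 22 (A/C, transversion), 23 (T/C, transition), 45 (G/T, transversion).
Of the 5 differences, 1 transition and 4 transversions over 47 sites: P = 1/47 = 0.021277, Q = 4/47 = 0.085106.
d = −0.5·ln(0.872340) − 0.25·ln(0.829788) = −0.5·(-0.136576) − 0.25·(-0.186585) = 0.1149.

0.1149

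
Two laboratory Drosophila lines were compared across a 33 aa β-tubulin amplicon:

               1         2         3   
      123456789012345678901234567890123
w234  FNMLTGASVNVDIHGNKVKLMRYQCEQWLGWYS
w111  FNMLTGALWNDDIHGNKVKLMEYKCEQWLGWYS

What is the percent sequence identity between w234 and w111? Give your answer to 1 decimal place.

84.8%

Mismatches occur at site 8 (S↔L), site 9 (V↔W), site 11 (V↔D), site 22 (R↔E), site 24 (Q↔K).
28 of the 33 sites match, so the percent identity is 28/33 × 100 = 84.8%.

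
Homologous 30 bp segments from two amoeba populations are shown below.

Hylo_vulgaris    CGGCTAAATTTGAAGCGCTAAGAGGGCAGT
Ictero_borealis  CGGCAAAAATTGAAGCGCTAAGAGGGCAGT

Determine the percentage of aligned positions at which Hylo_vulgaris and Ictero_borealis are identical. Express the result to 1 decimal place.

The sequences differ at positions 5 (T/A), 9 (T/A).
28 of the 30 sites match, so the percent identity is 28/30 × 100 = 93.3%.

93.3%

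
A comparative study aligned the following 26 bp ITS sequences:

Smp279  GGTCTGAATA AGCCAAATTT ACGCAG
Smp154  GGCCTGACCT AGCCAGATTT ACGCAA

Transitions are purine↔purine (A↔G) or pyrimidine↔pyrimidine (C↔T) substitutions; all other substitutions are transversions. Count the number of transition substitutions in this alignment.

4

The sequences differ at positions 3 (T/C, transition), 8 (A/C, transversion), 9 (T/C, transition), 10 (A/T, transversion), 16 (A/G, transition), 26 (G/A, transition).
Of the 6 differences, 4 transitions and 2 transversions, so the answer is 4.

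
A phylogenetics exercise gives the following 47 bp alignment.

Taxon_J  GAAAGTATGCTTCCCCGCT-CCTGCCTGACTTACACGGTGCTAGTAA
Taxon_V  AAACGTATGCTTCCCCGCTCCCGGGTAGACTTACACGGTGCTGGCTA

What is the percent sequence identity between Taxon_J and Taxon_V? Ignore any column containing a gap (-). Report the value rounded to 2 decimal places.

80.43%

Excluding the 1 gap column leaves 46 comparable sites.
The sequences differ at positions 1 (G/A), 4 (A/C), 23 (T/G), 25 (C/G), 26 (C/T), 27 (T/A), 43 (A/G), 45 (T/C), 46 (A/T).
37 of the 46 comparable sites match, so the percent identity is 37/46 × 100 = 80.43%.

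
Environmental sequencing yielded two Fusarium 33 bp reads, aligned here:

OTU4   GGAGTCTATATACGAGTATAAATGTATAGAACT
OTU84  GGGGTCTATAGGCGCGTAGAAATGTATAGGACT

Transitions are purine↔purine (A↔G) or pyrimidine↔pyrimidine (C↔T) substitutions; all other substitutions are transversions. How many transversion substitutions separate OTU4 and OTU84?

Mismatches occur at site 3 (A↔G, transition), site 11 (T↔G, transversion), site 12 (A↔G, transition), site 15 (A↔C, transversion), site 19 (T↔G, transversion), site 30 (A↔G, transition).
Of the 6 differences, 3 transitions and 3 transversions, so the answer is 3.

3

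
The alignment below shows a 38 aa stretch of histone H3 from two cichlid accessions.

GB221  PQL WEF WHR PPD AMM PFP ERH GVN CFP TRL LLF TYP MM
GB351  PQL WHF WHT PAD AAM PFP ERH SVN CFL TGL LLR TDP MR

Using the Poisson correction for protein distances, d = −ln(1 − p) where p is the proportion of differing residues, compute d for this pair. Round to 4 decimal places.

0.3054

Mismatches occur at site 5 (E→H), site 9 (R→T), site 11 (P→A), site 14 (M→A), site 22 (G→S), site 27 (P→L), site 29 (R→G), site 33 (F→R), site 35 (Y→D), site 38 (M→R).
p = 10/38 = 0.263158.
d = −ln(1 − 0.263158) = −ln(0.736842) = 0.3054.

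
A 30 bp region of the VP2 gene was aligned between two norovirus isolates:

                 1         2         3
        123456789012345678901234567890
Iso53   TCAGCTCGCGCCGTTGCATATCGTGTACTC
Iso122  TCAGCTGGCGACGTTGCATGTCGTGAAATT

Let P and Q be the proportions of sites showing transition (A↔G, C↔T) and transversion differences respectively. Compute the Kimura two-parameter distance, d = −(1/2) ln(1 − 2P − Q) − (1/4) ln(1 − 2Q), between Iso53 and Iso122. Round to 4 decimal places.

0.2326

The sequences differ at positions 7 (C/G, transversion), 11 (C/A, transversion), 20 (A/G, transition), 26 (T/A, transversion), 28 (C/A, transversion), 30 (C/T, transition).
Of the 6 differences, 2 transitions and 4 transversions over 30 sites: P = 2/30 = 0.066667, Q = 4/30 = 0.133333.
d = −0.5·ln(0.733333) − 0.25·ln(0.733334) = −0.5·(-0.310155) − 0.25·(-0.310154) = 0.2326.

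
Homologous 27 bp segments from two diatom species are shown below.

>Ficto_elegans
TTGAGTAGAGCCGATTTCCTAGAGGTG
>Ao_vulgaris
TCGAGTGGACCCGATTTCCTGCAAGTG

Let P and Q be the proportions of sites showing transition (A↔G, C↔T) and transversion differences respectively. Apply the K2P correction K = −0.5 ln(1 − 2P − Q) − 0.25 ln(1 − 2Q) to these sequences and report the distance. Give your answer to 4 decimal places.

Differing sites — 2:T/C (Ti); 7:A/G (Ti); 10:G/C (Tv); 21:A/G (Ti); 22:G/C (Tv); 24:G/A (Ti).
Of the 6 differences, 4 transitions and 2 transversions over 27 sites: P = 4/27 = 0.148148, Q = 2/27 = 0.074074.
d = −0.5·ln(0.629630) − 0.25·ln(0.851852) = −0.5·(-0.462623) − 0.25·(-0.160342) = 0.2714.

0.2714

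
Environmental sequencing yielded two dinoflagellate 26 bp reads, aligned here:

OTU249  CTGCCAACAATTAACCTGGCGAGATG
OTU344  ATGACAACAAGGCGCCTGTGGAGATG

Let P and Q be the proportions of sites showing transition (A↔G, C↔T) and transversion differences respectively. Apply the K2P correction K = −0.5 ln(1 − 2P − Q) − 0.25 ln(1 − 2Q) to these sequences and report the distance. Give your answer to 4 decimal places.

0.4057

Mismatches occur at site 1 (C→A, transversion), site 4 (C→A, transversion), site 11 (T→G, transversion), site 12 (T→G, transversion), site 13 (A→C, transversion), site 14 (A→G, transition), site 19 (G→T, transversion), site 20 (C→G, transversion).
Of the 8 differences, 1 transition and 7 transversions over 26 sites: P = 1/26 = 0.038462, Q = 7/26 = 0.269231.
d = −0.5·ln(0.653845) − 0.25·ln(0.461538) = −0.5·(-0.424885) − 0.25·(-0.773191) = 0.4057.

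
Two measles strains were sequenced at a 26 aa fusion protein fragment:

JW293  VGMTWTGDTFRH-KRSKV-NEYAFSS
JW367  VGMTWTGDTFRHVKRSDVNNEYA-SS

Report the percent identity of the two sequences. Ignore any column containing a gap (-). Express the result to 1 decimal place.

95.7%

Excluding the 3 gap columns leaves 23 comparable sites.
The sequences differ at position 17 (K/D).
22 of the 23 comparable sites match, so the percent identity is 22/23 × 100 = 95.7%.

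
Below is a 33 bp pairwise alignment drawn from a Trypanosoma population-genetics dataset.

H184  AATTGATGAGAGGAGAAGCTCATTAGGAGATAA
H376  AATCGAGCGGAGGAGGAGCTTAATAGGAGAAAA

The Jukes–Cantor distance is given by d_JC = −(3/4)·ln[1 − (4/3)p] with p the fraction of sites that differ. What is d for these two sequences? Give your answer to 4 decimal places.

Mismatches occur at site 4 (T/C), site 7 (T/G), site 8 (G/C), site 9 (A/G), site 16 (A/G), site 21 (C/T), site 23 (T/A), site 31 (T/A).
p = 8/33 = 0.242424.
d = −0.75 · ln(1 − (4/3)·0.242424) = −0.75 · ln(0.676768) = −0.75 · (-0.390427) = 0.2928.

0.2928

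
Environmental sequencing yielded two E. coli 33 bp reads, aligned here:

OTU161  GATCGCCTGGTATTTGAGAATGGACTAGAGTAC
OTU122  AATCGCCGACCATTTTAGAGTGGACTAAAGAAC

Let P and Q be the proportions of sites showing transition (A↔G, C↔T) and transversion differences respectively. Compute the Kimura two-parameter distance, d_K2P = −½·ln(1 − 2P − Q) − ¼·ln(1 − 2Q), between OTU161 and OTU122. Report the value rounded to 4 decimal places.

0.3454

The sequences differ at positions 1 (G/A, transition), 8 (T/G, transversion), 9 (G/A, transition), 10 (G/C, transversion), 11 (T/C, transition), 16 (G/T, transversion), 20 (A/G, transition), 28 (G/A, transition), 31 (T/A, transversion).
Of the 9 differences, 5 transitions and 4 transversions over 33 sites: P = 5/33 = 0.151515, Q = 4/33 = 0.121212.
d = −0.5·ln(0.575758) − 0.25·ln(0.757576) = −0.5·(-0.552068) − 0.25·(-0.277631) = 0.3454.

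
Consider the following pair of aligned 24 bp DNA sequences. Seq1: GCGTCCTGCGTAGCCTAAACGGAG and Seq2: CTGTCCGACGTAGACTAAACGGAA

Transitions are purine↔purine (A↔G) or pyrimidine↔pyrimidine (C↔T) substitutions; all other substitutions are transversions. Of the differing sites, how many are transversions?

The sequences differ at positions 1 (G/C, transversion), 2 (C/T, transition), 7 (T/G, transversion), 8 (G/A, transition), 14 (C/A, transversion), 24 (G/A, transition).
Of the 6 differences, 3 transitions and 3 transversions, so the answer is 3.

3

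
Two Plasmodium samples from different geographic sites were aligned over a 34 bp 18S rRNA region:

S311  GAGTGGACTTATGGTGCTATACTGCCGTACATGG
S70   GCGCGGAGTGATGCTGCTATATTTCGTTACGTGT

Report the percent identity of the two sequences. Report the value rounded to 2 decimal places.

The sequences differ at positions 2 (A/C), 4 (T/C), 8 (C/G), 10 (T/G), 14 (G/C), 22 (C/T), 24 (G/T), 26 (C/G), 27 (G/T), 31 (A/G), 34 (G/T).
23 of the 34 sites match, so the percent identity is 23/34 × 100 = 67.65%.

67.65%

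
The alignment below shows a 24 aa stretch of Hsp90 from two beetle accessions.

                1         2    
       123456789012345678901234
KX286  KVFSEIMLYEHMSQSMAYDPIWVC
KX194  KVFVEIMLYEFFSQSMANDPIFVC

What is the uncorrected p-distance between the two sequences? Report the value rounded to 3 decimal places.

Mismatches occur at site 4 (S↔V), site 11 (H↔F), site 12 (M↔F), site 18 (Y↔N), site 22 (W↔F).
There are 5 differences over 24 sites, so p = 5/24 = 0.208.

0.208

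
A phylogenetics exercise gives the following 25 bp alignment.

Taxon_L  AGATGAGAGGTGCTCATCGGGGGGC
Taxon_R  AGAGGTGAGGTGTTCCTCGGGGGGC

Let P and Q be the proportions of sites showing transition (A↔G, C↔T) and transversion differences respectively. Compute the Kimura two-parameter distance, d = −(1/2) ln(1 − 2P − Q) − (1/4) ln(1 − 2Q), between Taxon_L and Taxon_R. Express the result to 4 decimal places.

Differing sites — 4:T/G (Tv); 6:A/T (Tv); 13:C/T (Ti); 16:A/C (Tv).
Of the 4 differences, 1 transition and 3 transversions over 25 sites: P = 1/25 = 0.040000, Q = 3/25 = 0.120000.
d = −0.5·ln(0.800000) − 0.25·ln(0.760000) = −0.5·(-0.223144) − 0.25·(-0.274437) = 0.1802.

0.1802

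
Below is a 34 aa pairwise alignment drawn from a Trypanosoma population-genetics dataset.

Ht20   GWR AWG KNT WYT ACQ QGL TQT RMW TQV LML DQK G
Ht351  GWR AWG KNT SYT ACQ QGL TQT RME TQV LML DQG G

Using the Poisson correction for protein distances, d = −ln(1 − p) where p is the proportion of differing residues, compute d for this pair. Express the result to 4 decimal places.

0.0924

The sequences differ at positions 10 (W/S), 24 (W/E), 33 (K/G).
p = 3/34 = 0.088235.
d = −ln(1 − 0.088235) = −ln(0.911765) = 0.0924.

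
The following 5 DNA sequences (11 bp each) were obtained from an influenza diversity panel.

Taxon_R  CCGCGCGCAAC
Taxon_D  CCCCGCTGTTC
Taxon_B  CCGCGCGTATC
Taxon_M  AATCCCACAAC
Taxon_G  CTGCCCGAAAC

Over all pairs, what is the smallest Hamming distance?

Pairwise Hamming distances:
  Taxon_R vs Taxon_D: 5
  Taxon_R vs Taxon_B: 2
  Taxon_R vs Taxon_M: 5
  Taxon_R vs Taxon_G: 3
  Taxon_D vs Taxon_B: 4
  Taxon_D vs Taxon_M: 8
  Taxon_D vs Taxon_G: 7
  Taxon_B vs Taxon_M: 7
  Taxon_B vs Taxon_G: 4
  Taxon_M vs Taxon_G: 5
The smallest is 2, between Taxon_R and Taxon_B.

2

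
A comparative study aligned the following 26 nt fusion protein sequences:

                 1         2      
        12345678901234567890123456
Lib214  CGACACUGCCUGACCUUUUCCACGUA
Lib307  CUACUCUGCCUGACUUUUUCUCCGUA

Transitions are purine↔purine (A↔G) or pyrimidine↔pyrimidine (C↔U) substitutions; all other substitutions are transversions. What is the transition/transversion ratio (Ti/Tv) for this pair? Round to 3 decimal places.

The sequences differ at positions 2 (G/U, transversion), 5 (A/U, transversion), 15 (C/U, transition), 21 (C/U, transition), 22 (A/C, transversion).
Of the 5 differences, 2 transitions and 3 transversions, so Ti/Tv = 2/3 = 0.667.

0.667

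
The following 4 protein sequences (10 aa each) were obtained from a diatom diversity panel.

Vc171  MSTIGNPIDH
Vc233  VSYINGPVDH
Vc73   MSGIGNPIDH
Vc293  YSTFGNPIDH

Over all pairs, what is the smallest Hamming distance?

Pairwise Hamming distances:
  Vc171 vs Vc233: 5
  Vc171 vs Vc73: 1
  Vc171 vs Vc293: 2
  Vc233 vs Vc73: 5
  Vc233 vs Vc293: 6
  Vc73 vs Vc293: 3
The smallest is 1, between Vc171 and Vc73.

1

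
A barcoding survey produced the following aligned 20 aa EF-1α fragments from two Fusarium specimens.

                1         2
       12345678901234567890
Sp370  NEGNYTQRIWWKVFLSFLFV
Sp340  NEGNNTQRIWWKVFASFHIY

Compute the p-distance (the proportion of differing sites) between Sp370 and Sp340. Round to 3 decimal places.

Mismatches occur at site 5 (Y/N), site 15 (L/A), site 18 (L/H), site 19 (F/I), site 20 (V/Y).
There are 5 differences over 20 sites, so p = 5/20 = 0.250.

0.250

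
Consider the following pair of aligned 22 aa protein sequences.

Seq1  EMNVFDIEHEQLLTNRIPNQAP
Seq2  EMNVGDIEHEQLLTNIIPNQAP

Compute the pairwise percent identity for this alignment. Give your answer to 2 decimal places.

Mismatches occur at site 5 (F/G), site 16 (R/I).
20 of the 22 sites match, so the percent identity is 20/22 × 100 = 90.91%.

90.91%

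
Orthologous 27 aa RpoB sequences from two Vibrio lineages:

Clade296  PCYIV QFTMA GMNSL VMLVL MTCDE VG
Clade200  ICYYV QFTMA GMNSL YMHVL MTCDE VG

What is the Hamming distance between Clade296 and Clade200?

4

Differing sites — 1:P/I; 4:I/Y; 16:V/Y; 18:L/H.
That gives 4 mismatches out of 27 aligned sites, so the Hamming distance is 4.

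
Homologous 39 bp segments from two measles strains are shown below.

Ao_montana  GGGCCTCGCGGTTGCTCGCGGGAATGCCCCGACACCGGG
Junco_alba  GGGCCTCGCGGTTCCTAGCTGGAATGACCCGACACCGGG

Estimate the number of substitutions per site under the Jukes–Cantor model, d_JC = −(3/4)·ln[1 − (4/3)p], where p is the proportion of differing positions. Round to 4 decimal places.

Differing sites — 14:G/C; 17:C/A; 20:G/T; 27:C/A.
p = 4/39 = 0.102564.
d = −0.75 · ln(1 − (4/3)·0.102564) = −0.75 · ln(0.863248) = −0.75 · (-0.147053) = 0.1103.

0.1103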